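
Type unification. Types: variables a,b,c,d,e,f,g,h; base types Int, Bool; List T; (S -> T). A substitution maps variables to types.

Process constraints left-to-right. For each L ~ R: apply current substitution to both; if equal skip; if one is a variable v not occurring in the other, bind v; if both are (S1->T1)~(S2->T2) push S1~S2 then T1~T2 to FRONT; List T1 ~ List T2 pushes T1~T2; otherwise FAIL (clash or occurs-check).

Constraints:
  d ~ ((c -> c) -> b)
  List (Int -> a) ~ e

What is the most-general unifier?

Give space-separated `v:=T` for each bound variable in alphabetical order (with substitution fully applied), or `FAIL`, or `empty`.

Answer: d:=((c -> c) -> b) e:=List (Int -> a)

Derivation:
step 1: unify d ~ ((c -> c) -> b)  [subst: {-} | 1 pending]
  bind d := ((c -> c) -> b)
step 2: unify List (Int -> a) ~ e  [subst: {d:=((c -> c) -> b)} | 0 pending]
  bind e := List (Int -> a)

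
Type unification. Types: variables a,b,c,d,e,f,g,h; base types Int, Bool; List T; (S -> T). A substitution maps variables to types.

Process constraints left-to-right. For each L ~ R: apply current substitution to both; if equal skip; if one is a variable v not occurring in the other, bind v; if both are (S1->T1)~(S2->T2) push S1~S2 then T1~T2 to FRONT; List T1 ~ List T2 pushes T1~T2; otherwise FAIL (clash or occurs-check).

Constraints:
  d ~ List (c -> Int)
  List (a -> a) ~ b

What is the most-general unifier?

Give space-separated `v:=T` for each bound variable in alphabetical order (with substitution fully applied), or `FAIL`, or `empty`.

step 1: unify d ~ List (c -> Int)  [subst: {-} | 1 pending]
  bind d := List (c -> Int)
step 2: unify List (a -> a) ~ b  [subst: {d:=List (c -> Int)} | 0 pending]
  bind b := List (a -> a)

Answer: b:=List (a -> a) d:=List (c -> Int)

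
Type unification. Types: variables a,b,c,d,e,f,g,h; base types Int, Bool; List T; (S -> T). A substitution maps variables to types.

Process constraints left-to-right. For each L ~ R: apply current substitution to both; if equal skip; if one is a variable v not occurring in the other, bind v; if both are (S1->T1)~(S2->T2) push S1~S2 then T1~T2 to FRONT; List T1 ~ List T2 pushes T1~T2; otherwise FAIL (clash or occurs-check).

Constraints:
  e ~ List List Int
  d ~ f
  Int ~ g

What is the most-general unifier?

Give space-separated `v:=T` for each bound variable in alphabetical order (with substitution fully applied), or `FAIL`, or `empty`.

Answer: d:=f e:=List List Int g:=Int

Derivation:
step 1: unify e ~ List List Int  [subst: {-} | 2 pending]
  bind e := List List Int
step 2: unify d ~ f  [subst: {e:=List List Int} | 1 pending]
  bind d := f
step 3: unify Int ~ g  [subst: {e:=List List Int, d:=f} | 0 pending]
  bind g := Int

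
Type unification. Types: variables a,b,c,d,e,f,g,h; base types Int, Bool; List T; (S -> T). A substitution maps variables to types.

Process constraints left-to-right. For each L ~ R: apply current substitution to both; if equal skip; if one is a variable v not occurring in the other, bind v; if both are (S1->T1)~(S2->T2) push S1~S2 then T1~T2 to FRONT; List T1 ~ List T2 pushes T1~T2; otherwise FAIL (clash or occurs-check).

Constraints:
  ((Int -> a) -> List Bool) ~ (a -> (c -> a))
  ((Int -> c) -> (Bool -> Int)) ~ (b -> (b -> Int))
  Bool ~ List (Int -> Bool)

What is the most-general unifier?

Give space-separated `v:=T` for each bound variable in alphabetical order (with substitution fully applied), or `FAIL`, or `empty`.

step 1: unify ((Int -> a) -> List Bool) ~ (a -> (c -> a))  [subst: {-} | 2 pending]
  -> decompose arrow: push (Int -> a)~a, List Bool~(c -> a)
step 2: unify (Int -> a) ~ a  [subst: {-} | 3 pending]
  occurs-check fail

Answer: FAIL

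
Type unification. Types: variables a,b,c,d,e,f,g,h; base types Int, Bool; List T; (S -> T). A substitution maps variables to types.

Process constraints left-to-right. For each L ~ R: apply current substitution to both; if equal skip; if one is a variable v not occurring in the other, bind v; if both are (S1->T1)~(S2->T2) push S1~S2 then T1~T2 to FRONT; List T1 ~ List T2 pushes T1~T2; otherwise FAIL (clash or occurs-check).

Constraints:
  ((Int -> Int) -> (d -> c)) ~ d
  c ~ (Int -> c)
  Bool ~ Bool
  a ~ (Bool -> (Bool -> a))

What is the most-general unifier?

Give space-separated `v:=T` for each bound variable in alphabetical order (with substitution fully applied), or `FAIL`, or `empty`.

Answer: FAIL

Derivation:
step 1: unify ((Int -> Int) -> (d -> c)) ~ d  [subst: {-} | 3 pending]
  occurs-check fail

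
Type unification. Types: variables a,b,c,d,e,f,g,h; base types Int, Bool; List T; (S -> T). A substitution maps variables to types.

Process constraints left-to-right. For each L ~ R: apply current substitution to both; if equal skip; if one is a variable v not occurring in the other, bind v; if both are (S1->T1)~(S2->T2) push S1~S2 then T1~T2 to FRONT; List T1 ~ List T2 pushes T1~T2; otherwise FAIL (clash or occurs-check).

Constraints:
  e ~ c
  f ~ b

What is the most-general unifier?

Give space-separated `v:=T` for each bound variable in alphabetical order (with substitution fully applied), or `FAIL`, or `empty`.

step 1: unify e ~ c  [subst: {-} | 1 pending]
  bind e := c
step 2: unify f ~ b  [subst: {e:=c} | 0 pending]
  bind f := b

Answer: e:=c f:=b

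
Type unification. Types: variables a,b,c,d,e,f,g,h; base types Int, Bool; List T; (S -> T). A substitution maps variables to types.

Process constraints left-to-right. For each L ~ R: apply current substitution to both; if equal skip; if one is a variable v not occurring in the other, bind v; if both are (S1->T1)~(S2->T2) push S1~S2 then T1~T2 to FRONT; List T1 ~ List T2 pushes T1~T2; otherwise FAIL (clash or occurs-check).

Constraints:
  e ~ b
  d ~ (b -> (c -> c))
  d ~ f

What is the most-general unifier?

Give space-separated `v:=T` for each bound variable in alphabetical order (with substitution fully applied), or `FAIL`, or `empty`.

step 1: unify e ~ b  [subst: {-} | 2 pending]
  bind e := b
step 2: unify d ~ (b -> (c -> c))  [subst: {e:=b} | 1 pending]
  bind d := (b -> (c -> c))
step 3: unify (b -> (c -> c)) ~ f  [subst: {e:=b, d:=(b -> (c -> c))} | 0 pending]
  bind f := (b -> (c -> c))

Answer: d:=(b -> (c -> c)) e:=b f:=(b -> (c -> c))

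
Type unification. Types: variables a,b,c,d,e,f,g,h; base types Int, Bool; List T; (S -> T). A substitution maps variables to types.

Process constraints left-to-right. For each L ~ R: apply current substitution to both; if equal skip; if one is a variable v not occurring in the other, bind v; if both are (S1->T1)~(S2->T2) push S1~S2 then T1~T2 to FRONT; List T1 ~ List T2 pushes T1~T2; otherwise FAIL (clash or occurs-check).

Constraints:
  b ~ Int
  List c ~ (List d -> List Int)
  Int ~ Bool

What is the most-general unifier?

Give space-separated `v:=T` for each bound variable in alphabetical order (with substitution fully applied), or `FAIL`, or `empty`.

step 1: unify b ~ Int  [subst: {-} | 2 pending]
  bind b := Int
step 2: unify List c ~ (List d -> List Int)  [subst: {b:=Int} | 1 pending]
  clash: List c vs (List d -> List Int)

Answer: FAIL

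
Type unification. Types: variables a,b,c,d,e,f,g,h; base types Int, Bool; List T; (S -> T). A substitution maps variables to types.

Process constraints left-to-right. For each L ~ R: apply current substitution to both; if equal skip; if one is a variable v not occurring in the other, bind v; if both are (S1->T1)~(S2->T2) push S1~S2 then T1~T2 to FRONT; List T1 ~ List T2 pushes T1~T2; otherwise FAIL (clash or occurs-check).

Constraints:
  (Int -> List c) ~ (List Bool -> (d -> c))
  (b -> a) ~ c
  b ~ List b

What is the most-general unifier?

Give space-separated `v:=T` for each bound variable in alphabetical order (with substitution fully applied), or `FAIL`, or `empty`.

Answer: FAIL

Derivation:
step 1: unify (Int -> List c) ~ (List Bool -> (d -> c))  [subst: {-} | 2 pending]
  -> decompose arrow: push Int~List Bool, List c~(d -> c)
step 2: unify Int ~ List Bool  [subst: {-} | 3 pending]
  clash: Int vs List Bool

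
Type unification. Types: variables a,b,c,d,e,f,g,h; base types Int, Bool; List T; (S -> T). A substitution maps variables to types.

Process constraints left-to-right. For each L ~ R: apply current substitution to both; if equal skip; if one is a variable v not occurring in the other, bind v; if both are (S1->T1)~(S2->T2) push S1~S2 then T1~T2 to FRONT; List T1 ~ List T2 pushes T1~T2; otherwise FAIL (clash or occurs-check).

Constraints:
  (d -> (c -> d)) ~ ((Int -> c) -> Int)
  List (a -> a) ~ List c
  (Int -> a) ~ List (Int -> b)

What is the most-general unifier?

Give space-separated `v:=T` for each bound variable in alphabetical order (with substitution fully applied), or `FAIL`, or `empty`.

step 1: unify (d -> (c -> d)) ~ ((Int -> c) -> Int)  [subst: {-} | 2 pending]
  -> decompose arrow: push d~(Int -> c), (c -> d)~Int
step 2: unify d ~ (Int -> c)  [subst: {-} | 3 pending]
  bind d := (Int -> c)
step 3: unify (c -> (Int -> c)) ~ Int  [subst: {d:=(Int -> c)} | 2 pending]
  clash: (c -> (Int -> c)) vs Int

Answer: FAIL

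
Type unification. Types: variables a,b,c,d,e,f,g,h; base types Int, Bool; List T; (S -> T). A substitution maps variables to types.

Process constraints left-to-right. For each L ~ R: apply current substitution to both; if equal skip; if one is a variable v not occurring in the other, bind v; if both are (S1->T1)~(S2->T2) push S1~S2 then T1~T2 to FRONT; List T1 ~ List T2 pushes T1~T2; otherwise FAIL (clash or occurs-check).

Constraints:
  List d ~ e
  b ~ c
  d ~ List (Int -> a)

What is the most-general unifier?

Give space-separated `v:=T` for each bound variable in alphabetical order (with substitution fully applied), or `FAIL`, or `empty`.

Answer: b:=c d:=List (Int -> a) e:=List List (Int -> a)

Derivation:
step 1: unify List d ~ e  [subst: {-} | 2 pending]
  bind e := List d
step 2: unify b ~ c  [subst: {e:=List d} | 1 pending]
  bind b := c
step 3: unify d ~ List (Int -> a)  [subst: {e:=List d, b:=c} | 0 pending]
  bind d := List (Int -> a)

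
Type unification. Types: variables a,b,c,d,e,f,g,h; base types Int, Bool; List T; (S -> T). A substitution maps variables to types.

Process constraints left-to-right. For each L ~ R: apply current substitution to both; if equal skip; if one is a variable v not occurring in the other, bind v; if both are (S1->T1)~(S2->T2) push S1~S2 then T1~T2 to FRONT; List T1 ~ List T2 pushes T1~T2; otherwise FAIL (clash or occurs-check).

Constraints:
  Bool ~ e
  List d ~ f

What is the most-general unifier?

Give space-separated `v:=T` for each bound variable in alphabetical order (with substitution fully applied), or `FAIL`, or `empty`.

step 1: unify Bool ~ e  [subst: {-} | 1 pending]
  bind e := Bool
step 2: unify List d ~ f  [subst: {e:=Bool} | 0 pending]
  bind f := List d

Answer: e:=Bool f:=List d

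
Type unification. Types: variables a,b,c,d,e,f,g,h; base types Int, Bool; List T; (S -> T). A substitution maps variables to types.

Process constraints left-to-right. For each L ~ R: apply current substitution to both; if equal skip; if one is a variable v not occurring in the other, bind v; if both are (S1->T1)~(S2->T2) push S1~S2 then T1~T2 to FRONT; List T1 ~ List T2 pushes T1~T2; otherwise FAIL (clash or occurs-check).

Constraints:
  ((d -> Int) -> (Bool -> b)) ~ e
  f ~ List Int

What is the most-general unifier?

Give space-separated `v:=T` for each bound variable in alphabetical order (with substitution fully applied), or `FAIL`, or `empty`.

Answer: e:=((d -> Int) -> (Bool -> b)) f:=List Int

Derivation:
step 1: unify ((d -> Int) -> (Bool -> b)) ~ e  [subst: {-} | 1 pending]
  bind e := ((d -> Int) -> (Bool -> b))
step 2: unify f ~ List Int  [subst: {e:=((d -> Int) -> (Bool -> b))} | 0 pending]
  bind f := List Int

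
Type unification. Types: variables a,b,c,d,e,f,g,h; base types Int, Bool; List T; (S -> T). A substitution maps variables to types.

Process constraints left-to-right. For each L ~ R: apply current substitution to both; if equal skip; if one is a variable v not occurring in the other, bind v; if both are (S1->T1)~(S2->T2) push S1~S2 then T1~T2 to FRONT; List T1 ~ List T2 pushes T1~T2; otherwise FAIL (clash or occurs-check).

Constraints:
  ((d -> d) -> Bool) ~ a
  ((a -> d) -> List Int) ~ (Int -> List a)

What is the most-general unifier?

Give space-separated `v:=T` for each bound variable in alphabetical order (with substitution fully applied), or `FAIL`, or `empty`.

step 1: unify ((d -> d) -> Bool) ~ a  [subst: {-} | 1 pending]
  bind a := ((d -> d) -> Bool)
step 2: unify ((((d -> d) -> Bool) -> d) -> List Int) ~ (Int -> List ((d -> d) -> Bool))  [subst: {a:=((d -> d) -> Bool)} | 0 pending]
  -> decompose arrow: push (((d -> d) -> Bool) -> d)~Int, List Int~List ((d -> d) -> Bool)
step 3: unify (((d -> d) -> Bool) -> d) ~ Int  [subst: {a:=((d -> d) -> Bool)} | 1 pending]
  clash: (((d -> d) -> Bool) -> d) vs Int

Answer: FAIL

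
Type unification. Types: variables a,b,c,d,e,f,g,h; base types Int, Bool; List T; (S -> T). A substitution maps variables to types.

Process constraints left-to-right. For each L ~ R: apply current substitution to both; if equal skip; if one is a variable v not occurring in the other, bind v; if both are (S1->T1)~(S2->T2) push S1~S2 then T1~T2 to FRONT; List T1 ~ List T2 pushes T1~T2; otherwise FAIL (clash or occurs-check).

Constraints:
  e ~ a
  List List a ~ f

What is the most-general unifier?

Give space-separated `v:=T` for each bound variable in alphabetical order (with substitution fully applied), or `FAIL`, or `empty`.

Answer: e:=a f:=List List a

Derivation:
step 1: unify e ~ a  [subst: {-} | 1 pending]
  bind e := a
step 2: unify List List a ~ f  [subst: {e:=a} | 0 pending]
  bind f := List List a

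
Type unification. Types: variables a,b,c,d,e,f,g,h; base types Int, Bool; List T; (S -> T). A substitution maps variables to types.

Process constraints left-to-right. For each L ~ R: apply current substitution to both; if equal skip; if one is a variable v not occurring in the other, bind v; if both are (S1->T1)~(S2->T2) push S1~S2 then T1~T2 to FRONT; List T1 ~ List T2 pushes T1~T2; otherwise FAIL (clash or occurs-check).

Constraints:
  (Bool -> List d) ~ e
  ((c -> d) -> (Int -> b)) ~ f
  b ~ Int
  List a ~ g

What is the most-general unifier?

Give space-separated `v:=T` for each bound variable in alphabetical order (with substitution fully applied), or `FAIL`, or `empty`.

Answer: b:=Int e:=(Bool -> List d) f:=((c -> d) -> (Int -> Int)) g:=List a

Derivation:
step 1: unify (Bool -> List d) ~ e  [subst: {-} | 3 pending]
  bind e := (Bool -> List d)
step 2: unify ((c -> d) -> (Int -> b)) ~ f  [subst: {e:=(Bool -> List d)} | 2 pending]
  bind f := ((c -> d) -> (Int -> b))
step 3: unify b ~ Int  [subst: {e:=(Bool -> List d), f:=((c -> d) -> (Int -> b))} | 1 pending]
  bind b := Int
step 4: unify List a ~ g  [subst: {e:=(Bool -> List d), f:=((c -> d) -> (Int -> b)), b:=Int} | 0 pending]
  bind g := List a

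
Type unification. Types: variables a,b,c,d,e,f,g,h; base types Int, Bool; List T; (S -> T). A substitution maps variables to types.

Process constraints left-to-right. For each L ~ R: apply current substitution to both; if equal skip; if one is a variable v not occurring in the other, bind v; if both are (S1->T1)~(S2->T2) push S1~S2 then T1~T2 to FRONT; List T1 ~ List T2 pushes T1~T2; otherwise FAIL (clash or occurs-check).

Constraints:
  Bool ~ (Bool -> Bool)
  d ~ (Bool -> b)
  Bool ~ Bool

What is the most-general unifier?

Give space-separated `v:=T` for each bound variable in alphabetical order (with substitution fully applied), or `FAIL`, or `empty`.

Answer: FAIL

Derivation:
step 1: unify Bool ~ (Bool -> Bool)  [subst: {-} | 2 pending]
  clash: Bool vs (Bool -> Bool)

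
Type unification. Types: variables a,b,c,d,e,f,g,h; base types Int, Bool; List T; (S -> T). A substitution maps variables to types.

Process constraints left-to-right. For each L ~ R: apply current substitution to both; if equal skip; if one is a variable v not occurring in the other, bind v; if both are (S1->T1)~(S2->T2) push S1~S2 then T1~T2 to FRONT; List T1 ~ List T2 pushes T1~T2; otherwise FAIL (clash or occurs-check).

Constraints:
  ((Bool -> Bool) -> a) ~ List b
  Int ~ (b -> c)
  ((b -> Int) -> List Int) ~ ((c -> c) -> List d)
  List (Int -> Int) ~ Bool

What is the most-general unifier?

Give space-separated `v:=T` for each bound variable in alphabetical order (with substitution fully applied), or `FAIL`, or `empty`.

step 1: unify ((Bool -> Bool) -> a) ~ List b  [subst: {-} | 3 pending]
  clash: ((Bool -> Bool) -> a) vs List b

Answer: FAIL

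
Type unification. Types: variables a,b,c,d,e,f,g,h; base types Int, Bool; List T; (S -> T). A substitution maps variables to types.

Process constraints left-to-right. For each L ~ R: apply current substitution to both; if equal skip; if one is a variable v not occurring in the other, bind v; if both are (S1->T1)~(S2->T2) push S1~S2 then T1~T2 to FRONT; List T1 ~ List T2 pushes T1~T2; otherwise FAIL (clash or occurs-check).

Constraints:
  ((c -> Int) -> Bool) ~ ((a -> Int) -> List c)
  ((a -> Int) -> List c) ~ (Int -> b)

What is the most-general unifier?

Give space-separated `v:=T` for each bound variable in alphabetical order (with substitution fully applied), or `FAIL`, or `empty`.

step 1: unify ((c -> Int) -> Bool) ~ ((a -> Int) -> List c)  [subst: {-} | 1 pending]
  -> decompose arrow: push (c -> Int)~(a -> Int), Bool~List c
step 2: unify (c -> Int) ~ (a -> Int)  [subst: {-} | 2 pending]
  -> decompose arrow: push c~a, Int~Int
step 3: unify c ~ a  [subst: {-} | 3 pending]
  bind c := a
step 4: unify Int ~ Int  [subst: {c:=a} | 2 pending]
  -> identical, skip
step 5: unify Bool ~ List a  [subst: {c:=a} | 1 pending]
  clash: Bool vs List a

Answer: FAIL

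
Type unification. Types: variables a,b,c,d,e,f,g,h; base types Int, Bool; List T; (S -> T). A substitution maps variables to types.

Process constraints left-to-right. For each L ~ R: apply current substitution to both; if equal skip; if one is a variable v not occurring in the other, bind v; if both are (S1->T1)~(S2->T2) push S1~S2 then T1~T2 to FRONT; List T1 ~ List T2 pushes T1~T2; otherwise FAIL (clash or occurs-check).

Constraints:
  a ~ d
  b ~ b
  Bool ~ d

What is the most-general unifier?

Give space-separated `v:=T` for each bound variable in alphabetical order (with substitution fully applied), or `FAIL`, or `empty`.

Answer: a:=Bool d:=Bool

Derivation:
step 1: unify a ~ d  [subst: {-} | 2 pending]
  bind a := d
step 2: unify b ~ b  [subst: {a:=d} | 1 pending]
  -> identical, skip
step 3: unify Bool ~ d  [subst: {a:=d} | 0 pending]
  bind d := Bool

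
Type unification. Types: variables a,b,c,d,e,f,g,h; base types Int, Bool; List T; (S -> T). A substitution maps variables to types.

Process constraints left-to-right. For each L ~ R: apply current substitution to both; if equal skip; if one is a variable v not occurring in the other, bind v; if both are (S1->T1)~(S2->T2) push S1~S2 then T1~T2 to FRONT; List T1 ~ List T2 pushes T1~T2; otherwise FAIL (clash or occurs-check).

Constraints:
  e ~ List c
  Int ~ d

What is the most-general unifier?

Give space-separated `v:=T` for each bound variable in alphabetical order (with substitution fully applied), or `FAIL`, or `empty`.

step 1: unify e ~ List c  [subst: {-} | 1 pending]
  bind e := List c
step 2: unify Int ~ d  [subst: {e:=List c} | 0 pending]
  bind d := Int

Answer: d:=Int e:=List c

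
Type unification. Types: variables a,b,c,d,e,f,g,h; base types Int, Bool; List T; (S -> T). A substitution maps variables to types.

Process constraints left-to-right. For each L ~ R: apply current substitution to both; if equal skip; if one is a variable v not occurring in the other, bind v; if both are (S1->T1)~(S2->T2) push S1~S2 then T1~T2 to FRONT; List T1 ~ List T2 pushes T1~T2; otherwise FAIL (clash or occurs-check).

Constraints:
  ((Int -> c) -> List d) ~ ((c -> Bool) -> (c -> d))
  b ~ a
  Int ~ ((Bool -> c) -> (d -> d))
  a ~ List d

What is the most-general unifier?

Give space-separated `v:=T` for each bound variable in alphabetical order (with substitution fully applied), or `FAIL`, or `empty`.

step 1: unify ((Int -> c) -> List d) ~ ((c -> Bool) -> (c -> d))  [subst: {-} | 3 pending]
  -> decompose arrow: push (Int -> c)~(c -> Bool), List d~(c -> d)
step 2: unify (Int -> c) ~ (c -> Bool)  [subst: {-} | 4 pending]
  -> decompose arrow: push Int~c, c~Bool
step 3: unify Int ~ c  [subst: {-} | 5 pending]
  bind c := Int
step 4: unify Int ~ Bool  [subst: {c:=Int} | 4 pending]
  clash: Int vs Bool

Answer: FAIL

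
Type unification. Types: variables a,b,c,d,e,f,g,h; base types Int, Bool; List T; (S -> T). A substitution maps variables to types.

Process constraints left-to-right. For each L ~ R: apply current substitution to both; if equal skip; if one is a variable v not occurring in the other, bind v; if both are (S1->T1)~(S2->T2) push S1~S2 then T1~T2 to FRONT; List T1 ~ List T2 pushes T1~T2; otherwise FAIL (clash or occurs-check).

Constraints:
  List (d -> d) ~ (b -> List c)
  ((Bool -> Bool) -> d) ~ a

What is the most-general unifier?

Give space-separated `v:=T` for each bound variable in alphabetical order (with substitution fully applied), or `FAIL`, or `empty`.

step 1: unify List (d -> d) ~ (b -> List c)  [subst: {-} | 1 pending]
  clash: List (d -> d) vs (b -> List c)

Answer: FAIL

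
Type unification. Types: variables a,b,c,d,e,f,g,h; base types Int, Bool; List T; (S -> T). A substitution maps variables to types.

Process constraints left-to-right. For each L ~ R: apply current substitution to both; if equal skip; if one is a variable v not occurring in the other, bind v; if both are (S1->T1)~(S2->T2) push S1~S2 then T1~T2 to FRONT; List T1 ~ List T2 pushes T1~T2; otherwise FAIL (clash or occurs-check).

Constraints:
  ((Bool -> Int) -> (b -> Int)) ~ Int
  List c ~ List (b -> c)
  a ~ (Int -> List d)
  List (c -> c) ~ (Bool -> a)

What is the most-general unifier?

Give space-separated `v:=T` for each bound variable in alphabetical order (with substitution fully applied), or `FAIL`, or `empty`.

Answer: FAIL

Derivation:
step 1: unify ((Bool -> Int) -> (b -> Int)) ~ Int  [subst: {-} | 3 pending]
  clash: ((Bool -> Int) -> (b -> Int)) vs Int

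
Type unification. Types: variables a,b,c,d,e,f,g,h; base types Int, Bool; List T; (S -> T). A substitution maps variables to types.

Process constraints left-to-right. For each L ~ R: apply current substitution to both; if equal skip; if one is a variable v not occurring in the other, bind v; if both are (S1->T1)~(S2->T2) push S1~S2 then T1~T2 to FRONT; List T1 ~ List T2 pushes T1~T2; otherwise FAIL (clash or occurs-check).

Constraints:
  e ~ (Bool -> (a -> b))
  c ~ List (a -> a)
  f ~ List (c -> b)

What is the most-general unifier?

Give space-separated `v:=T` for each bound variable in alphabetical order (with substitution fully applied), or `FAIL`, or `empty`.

step 1: unify e ~ (Bool -> (a -> b))  [subst: {-} | 2 pending]
  bind e := (Bool -> (a -> b))
step 2: unify c ~ List (a -> a)  [subst: {e:=(Bool -> (a -> b))} | 1 pending]
  bind c := List (a -> a)
step 3: unify f ~ List (List (a -> a) -> b)  [subst: {e:=(Bool -> (a -> b)), c:=List (a -> a)} | 0 pending]
  bind f := List (List (a -> a) -> b)

Answer: c:=List (a -> a) e:=(Bool -> (a -> b)) f:=List (List (a -> a) -> b)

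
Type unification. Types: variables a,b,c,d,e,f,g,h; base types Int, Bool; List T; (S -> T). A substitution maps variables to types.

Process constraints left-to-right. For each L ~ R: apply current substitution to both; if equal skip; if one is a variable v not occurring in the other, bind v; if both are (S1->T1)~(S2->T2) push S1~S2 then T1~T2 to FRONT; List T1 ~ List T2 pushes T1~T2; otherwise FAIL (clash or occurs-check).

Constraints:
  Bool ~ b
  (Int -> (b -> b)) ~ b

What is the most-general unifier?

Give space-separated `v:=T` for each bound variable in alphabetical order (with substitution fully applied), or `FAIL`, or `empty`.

Answer: FAIL

Derivation:
step 1: unify Bool ~ b  [subst: {-} | 1 pending]
  bind b := Bool
step 2: unify (Int -> (Bool -> Bool)) ~ Bool  [subst: {b:=Bool} | 0 pending]
  clash: (Int -> (Bool -> Bool)) vs Bool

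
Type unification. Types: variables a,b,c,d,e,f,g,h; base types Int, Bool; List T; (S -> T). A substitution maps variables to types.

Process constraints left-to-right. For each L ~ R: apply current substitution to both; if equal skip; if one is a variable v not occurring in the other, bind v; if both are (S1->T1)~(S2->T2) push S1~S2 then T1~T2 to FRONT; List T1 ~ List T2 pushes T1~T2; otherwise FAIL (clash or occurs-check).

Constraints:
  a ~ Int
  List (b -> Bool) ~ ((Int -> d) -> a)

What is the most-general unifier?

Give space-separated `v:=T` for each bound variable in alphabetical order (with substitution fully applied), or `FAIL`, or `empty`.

Answer: FAIL

Derivation:
step 1: unify a ~ Int  [subst: {-} | 1 pending]
  bind a := Int
step 2: unify List (b -> Bool) ~ ((Int -> d) -> Int)  [subst: {a:=Int} | 0 pending]
  clash: List (b -> Bool) vs ((Int -> d) -> Int)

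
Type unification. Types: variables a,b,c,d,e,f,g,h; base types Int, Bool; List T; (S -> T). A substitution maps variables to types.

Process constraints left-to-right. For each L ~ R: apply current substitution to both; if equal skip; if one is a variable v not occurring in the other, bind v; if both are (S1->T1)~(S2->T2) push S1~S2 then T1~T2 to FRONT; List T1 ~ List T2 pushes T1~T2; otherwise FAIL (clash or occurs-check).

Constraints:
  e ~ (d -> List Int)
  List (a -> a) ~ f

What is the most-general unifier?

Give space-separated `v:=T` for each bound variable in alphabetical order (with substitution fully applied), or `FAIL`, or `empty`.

Answer: e:=(d -> List Int) f:=List (a -> a)

Derivation:
step 1: unify e ~ (d -> List Int)  [subst: {-} | 1 pending]
  bind e := (d -> List Int)
step 2: unify List (a -> a) ~ f  [subst: {e:=(d -> List Int)} | 0 pending]
  bind f := List (a -> a)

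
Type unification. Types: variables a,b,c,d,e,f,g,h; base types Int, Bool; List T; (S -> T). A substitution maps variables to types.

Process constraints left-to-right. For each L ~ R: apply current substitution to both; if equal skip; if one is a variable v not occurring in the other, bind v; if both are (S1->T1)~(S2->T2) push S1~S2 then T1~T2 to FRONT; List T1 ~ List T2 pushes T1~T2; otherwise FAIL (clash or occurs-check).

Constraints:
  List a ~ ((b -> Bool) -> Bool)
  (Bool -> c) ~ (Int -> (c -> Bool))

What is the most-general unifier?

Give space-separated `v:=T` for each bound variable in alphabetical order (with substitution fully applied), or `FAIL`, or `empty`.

step 1: unify List a ~ ((b -> Bool) -> Bool)  [subst: {-} | 1 pending]
  clash: List a vs ((b -> Bool) -> Bool)

Answer: FAIL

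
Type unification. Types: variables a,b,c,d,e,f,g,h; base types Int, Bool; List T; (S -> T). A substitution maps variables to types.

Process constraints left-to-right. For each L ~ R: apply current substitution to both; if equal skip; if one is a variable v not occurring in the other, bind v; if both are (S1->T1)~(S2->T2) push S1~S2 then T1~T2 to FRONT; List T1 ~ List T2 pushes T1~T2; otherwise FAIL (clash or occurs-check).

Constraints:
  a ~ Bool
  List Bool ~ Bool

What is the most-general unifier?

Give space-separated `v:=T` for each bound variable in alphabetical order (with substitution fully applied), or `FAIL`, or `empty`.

Answer: FAIL

Derivation:
step 1: unify a ~ Bool  [subst: {-} | 1 pending]
  bind a := Bool
step 2: unify List Bool ~ Bool  [subst: {a:=Bool} | 0 pending]
  clash: List Bool vs Bool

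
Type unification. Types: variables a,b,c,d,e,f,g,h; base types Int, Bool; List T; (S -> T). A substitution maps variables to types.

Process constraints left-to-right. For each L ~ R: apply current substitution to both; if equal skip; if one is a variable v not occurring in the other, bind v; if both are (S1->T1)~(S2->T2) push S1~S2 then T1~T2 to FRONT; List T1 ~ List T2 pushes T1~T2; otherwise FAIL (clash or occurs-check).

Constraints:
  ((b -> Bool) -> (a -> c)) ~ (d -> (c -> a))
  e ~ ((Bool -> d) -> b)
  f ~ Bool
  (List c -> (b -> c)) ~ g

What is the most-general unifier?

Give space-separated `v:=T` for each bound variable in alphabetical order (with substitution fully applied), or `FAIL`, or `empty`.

step 1: unify ((b -> Bool) -> (a -> c)) ~ (d -> (c -> a))  [subst: {-} | 3 pending]
  -> decompose arrow: push (b -> Bool)~d, (a -> c)~(c -> a)
step 2: unify (b -> Bool) ~ d  [subst: {-} | 4 pending]
  bind d := (b -> Bool)
step 3: unify (a -> c) ~ (c -> a)  [subst: {d:=(b -> Bool)} | 3 pending]
  -> decompose arrow: push a~c, c~a
step 4: unify a ~ c  [subst: {d:=(b -> Bool)} | 4 pending]
  bind a := c
step 5: unify c ~ c  [subst: {d:=(b -> Bool), a:=c} | 3 pending]
  -> identical, skip
step 6: unify e ~ ((Bool -> (b -> Bool)) -> b)  [subst: {d:=(b -> Bool), a:=c} | 2 pending]
  bind e := ((Bool -> (b -> Bool)) -> b)
step 7: unify f ~ Bool  [subst: {d:=(b -> Bool), a:=c, e:=((Bool -> (b -> Bool)) -> b)} | 1 pending]
  bind f := Bool
step 8: unify (List c -> (b -> c)) ~ g  [subst: {d:=(b -> Bool), a:=c, e:=((Bool -> (b -> Bool)) -> b), f:=Bool} | 0 pending]
  bind g := (List c -> (b -> c))

Answer: a:=c d:=(b -> Bool) e:=((Bool -> (b -> Bool)) -> b) f:=Bool g:=(List c -> (b -> c))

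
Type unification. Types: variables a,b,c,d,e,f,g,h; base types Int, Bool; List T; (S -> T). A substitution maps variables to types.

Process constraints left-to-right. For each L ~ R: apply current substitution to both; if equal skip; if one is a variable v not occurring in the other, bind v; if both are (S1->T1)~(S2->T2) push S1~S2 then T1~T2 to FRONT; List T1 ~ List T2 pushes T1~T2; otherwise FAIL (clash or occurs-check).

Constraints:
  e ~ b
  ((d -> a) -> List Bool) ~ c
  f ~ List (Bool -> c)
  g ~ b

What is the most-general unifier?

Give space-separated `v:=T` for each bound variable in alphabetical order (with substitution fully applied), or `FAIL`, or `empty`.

Answer: c:=((d -> a) -> List Bool) e:=b f:=List (Bool -> ((d -> a) -> List Bool)) g:=b

Derivation:
step 1: unify e ~ b  [subst: {-} | 3 pending]
  bind e := b
step 2: unify ((d -> a) -> List Bool) ~ c  [subst: {e:=b} | 2 pending]
  bind c := ((d -> a) -> List Bool)
step 3: unify f ~ List (Bool -> ((d -> a) -> List Bool))  [subst: {e:=b, c:=((d -> a) -> List Bool)} | 1 pending]
  bind f := List (Bool -> ((d -> a) -> List Bool))
step 4: unify g ~ b  [subst: {e:=b, c:=((d -> a) -> List Bool), f:=List (Bool -> ((d -> a) -> List Bool))} | 0 pending]
  bind g := b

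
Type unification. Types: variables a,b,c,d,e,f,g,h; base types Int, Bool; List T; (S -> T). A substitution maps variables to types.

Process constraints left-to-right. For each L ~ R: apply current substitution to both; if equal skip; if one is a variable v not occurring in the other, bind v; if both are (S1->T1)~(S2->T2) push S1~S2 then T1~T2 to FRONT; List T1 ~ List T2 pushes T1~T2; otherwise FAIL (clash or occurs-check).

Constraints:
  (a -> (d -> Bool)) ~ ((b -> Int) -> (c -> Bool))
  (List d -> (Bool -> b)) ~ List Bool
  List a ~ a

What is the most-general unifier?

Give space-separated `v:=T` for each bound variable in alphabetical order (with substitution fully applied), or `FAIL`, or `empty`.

step 1: unify (a -> (d -> Bool)) ~ ((b -> Int) -> (c -> Bool))  [subst: {-} | 2 pending]
  -> decompose arrow: push a~(b -> Int), (d -> Bool)~(c -> Bool)
step 2: unify a ~ (b -> Int)  [subst: {-} | 3 pending]
  bind a := (b -> Int)
step 3: unify (d -> Bool) ~ (c -> Bool)  [subst: {a:=(b -> Int)} | 2 pending]
  -> decompose arrow: push d~c, Bool~Bool
step 4: unify d ~ c  [subst: {a:=(b -> Int)} | 3 pending]
  bind d := c
step 5: unify Bool ~ Bool  [subst: {a:=(b -> Int), d:=c} | 2 pending]
  -> identical, skip
step 6: unify (List c -> (Bool -> b)) ~ List Bool  [subst: {a:=(b -> Int), d:=c} | 1 pending]
  clash: (List c -> (Bool -> b)) vs List Bool

Answer: FAIL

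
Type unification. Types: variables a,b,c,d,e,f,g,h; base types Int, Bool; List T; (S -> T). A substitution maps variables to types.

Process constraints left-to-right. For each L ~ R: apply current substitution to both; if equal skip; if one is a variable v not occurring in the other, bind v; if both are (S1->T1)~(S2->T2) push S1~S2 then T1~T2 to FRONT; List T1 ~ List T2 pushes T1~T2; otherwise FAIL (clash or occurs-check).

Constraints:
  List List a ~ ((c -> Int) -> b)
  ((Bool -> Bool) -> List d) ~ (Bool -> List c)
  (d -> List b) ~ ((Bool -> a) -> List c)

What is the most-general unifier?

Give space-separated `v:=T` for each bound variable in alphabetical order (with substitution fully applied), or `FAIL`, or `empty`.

step 1: unify List List a ~ ((c -> Int) -> b)  [subst: {-} | 2 pending]
  clash: List List a vs ((c -> Int) -> b)

Answer: FAIL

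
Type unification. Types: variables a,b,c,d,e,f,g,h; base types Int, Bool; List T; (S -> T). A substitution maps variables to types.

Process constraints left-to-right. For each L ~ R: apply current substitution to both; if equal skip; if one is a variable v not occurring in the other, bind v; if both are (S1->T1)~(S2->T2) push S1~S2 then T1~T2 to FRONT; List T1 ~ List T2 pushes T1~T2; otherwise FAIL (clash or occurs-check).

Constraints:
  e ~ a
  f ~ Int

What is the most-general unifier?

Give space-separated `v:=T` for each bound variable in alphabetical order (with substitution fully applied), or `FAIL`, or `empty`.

Answer: e:=a f:=Int

Derivation:
step 1: unify e ~ a  [subst: {-} | 1 pending]
  bind e := a
step 2: unify f ~ Int  [subst: {e:=a} | 0 pending]
  bind f := Int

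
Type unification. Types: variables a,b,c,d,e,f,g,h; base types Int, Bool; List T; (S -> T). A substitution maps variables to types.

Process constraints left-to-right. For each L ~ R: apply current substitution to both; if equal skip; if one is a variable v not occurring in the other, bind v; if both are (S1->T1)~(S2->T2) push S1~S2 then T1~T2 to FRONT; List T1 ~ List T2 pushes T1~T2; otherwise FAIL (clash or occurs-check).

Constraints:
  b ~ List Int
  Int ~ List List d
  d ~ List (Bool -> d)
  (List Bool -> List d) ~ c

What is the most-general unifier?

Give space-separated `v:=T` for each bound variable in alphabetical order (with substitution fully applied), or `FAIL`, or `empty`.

step 1: unify b ~ List Int  [subst: {-} | 3 pending]
  bind b := List Int
step 2: unify Int ~ List List d  [subst: {b:=List Int} | 2 pending]
  clash: Int vs List List d

Answer: FAIL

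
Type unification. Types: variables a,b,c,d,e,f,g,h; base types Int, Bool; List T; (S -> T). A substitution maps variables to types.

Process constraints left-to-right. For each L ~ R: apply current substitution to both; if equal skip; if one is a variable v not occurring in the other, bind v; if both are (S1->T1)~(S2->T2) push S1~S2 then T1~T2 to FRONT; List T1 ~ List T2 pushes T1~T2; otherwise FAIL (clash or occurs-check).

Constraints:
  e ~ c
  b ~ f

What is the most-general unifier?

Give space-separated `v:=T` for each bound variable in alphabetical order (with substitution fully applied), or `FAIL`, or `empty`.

step 1: unify e ~ c  [subst: {-} | 1 pending]
  bind e := c
step 2: unify b ~ f  [subst: {e:=c} | 0 pending]
  bind b := f

Answer: b:=f e:=c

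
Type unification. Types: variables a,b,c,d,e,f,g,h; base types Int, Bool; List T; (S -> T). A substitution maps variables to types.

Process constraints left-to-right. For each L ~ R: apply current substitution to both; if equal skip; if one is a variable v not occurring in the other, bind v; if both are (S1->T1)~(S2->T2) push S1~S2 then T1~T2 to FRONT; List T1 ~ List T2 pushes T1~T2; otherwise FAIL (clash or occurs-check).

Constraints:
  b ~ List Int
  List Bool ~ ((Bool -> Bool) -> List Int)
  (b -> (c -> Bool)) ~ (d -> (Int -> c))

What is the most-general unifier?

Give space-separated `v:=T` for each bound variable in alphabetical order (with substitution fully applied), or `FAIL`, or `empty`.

Answer: FAIL

Derivation:
step 1: unify b ~ List Int  [subst: {-} | 2 pending]
  bind b := List Int
step 2: unify List Bool ~ ((Bool -> Bool) -> List Int)  [subst: {b:=List Int} | 1 pending]
  clash: List Bool vs ((Bool -> Bool) -> List Int)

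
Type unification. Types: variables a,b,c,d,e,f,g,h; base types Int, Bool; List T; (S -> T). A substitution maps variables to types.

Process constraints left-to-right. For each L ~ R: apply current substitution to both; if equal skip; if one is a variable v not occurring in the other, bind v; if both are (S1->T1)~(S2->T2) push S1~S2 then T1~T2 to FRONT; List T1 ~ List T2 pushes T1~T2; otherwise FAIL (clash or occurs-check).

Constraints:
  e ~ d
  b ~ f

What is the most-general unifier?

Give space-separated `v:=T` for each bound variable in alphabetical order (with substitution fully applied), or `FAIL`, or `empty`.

Answer: b:=f e:=d

Derivation:
step 1: unify e ~ d  [subst: {-} | 1 pending]
  bind e := d
step 2: unify b ~ f  [subst: {e:=d} | 0 pending]
  bind b := f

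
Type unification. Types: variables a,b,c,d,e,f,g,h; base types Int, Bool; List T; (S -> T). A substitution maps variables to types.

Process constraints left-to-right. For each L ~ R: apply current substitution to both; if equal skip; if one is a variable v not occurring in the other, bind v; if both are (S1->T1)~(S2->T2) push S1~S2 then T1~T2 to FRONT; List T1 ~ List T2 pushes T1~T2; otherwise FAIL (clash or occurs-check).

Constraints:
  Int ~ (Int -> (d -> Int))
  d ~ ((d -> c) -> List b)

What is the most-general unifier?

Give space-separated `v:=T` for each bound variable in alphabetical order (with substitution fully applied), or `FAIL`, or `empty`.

Answer: FAIL

Derivation:
step 1: unify Int ~ (Int -> (d -> Int))  [subst: {-} | 1 pending]
  clash: Int vs (Int -> (d -> Int))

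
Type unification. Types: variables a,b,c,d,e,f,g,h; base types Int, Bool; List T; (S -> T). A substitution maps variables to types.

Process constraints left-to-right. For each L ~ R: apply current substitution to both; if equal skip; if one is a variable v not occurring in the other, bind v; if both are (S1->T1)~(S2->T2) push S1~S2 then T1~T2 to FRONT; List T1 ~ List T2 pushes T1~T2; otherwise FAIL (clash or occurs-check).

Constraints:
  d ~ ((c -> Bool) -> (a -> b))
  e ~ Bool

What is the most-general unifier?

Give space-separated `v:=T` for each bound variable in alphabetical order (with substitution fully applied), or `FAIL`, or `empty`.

Answer: d:=((c -> Bool) -> (a -> b)) e:=Bool

Derivation:
step 1: unify d ~ ((c -> Bool) -> (a -> b))  [subst: {-} | 1 pending]
  bind d := ((c -> Bool) -> (a -> b))
step 2: unify e ~ Bool  [subst: {d:=((c -> Bool) -> (a -> b))} | 0 pending]
  bind e := Bool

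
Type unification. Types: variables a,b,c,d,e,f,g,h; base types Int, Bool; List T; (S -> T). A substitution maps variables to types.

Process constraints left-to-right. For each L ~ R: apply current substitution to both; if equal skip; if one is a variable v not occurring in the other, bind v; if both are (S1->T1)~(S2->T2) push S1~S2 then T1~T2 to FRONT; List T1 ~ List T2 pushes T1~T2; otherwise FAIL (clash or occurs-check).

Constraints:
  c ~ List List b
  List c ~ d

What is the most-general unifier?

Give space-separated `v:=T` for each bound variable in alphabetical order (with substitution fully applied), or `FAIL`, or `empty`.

Answer: c:=List List b d:=List List List b

Derivation:
step 1: unify c ~ List List b  [subst: {-} | 1 pending]
  bind c := List List b
step 2: unify List List List b ~ d  [subst: {c:=List List b} | 0 pending]
  bind d := List List List b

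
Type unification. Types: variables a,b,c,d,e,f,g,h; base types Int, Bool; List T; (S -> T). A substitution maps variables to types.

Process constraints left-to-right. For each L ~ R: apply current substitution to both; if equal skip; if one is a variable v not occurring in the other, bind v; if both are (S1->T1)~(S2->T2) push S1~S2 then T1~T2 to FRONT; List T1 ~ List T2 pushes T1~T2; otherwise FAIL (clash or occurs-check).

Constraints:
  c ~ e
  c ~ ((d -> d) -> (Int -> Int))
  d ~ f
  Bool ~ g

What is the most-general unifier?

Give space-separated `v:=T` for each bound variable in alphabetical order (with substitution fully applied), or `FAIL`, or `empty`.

step 1: unify c ~ e  [subst: {-} | 3 pending]
  bind c := e
step 2: unify e ~ ((d -> d) -> (Int -> Int))  [subst: {c:=e} | 2 pending]
  bind e := ((d -> d) -> (Int -> Int))
step 3: unify d ~ f  [subst: {c:=e, e:=((d -> d) -> (Int -> Int))} | 1 pending]
  bind d := f
step 4: unify Bool ~ g  [subst: {c:=e, e:=((d -> d) -> (Int -> Int)), d:=f} | 0 pending]
  bind g := Bool

Answer: c:=((f -> f) -> (Int -> Int)) d:=f e:=((f -> f) -> (Int -> Int)) g:=Bool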